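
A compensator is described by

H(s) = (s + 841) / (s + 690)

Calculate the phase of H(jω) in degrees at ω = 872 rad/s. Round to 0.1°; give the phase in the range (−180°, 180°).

-5.6°

Substitute s = j872:
Numerator: (j872) + 841 = 841 + j872
Denominator: (j872) + 690 = 690 + j872
|N| = √(841² + 872²) ≈ 1211.5, ∠N ≈ 46.04°
|D| = √(690² + 872²) ≈ 1112, ∠D ≈ 51.65°
∠H = 46.04° − 51.65° = -5.61°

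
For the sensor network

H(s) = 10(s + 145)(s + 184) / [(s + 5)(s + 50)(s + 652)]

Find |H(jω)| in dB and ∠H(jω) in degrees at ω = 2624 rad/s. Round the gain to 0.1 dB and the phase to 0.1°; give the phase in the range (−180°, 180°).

-48.6 dB, -82.0°

At s = jω = j2624:
zero (s+145): 145 + j2624 → |·| = √(145²+2624²) = √6906401 ≈ 2628, ∠ = arctan(2624/145) ≈ 86.84°
zero (s+184): 184 + j2624 → |·| = √(184²+2624²) = √6919232 ≈ 2630.4, ∠ = arctan(2624/184) ≈ 85.99°
pole (s+5): 5 + j2624 → |·| = √(5²+2624²) = √6885401 ≈ 2624, ∠ = arctan(2624/5) ≈ 89.89°
pole (s+50): 50 + j2624 → |·| = √(50²+2624²) = √6887876 ≈ 2624.5, ∠ = arctan(2624/50) ≈ 88.91°
pole (s+652): 652 + j2624 → |·| = √(652²+2624²) = √7310480 ≈ 2703.8, ∠ = arctan(2624/652) ≈ 76.05°
|H| = 10 · 6.9127e+06 / 1.862e+10 ≈ 0.0037125
Gain = 20 log₁₀(0.0037125) ≈ -48.61 dB
∠H = 172.83° − 254.85° = -82.02°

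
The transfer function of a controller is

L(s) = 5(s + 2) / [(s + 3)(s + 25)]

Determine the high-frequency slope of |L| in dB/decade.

-20 dB/decade

Each pole contributes −20 dB/decade at high frequency; each zero contributes +20 dB/decade.
Net: 1 zero(s) − 2 pole(s) → -20 dB/decade.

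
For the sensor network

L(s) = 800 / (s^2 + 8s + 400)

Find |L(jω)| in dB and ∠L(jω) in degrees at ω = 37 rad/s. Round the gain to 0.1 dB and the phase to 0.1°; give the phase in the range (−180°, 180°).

At s = jω = j37:
quadratic: (j37)² + 8·j37 + 400 = -969 + j296 → |·| ≈ 1013.2, ∠ ≈ 163.01°
|L| = 800 / 1013.2 ≈ 0.78958
Gain = 20 log₁₀(0.78958) ≈ -2.05 dB
∠L = 0.00° − 163.01° = -163.01°

-2.1 dB, -163.0°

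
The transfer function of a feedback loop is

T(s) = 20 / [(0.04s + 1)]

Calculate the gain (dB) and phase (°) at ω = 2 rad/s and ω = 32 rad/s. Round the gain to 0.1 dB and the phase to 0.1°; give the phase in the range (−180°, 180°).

At ω = 2 rad/s:
pole (1 + j2·0.04) = 1 + j0.08 → |·| ≈ 1.0032, ∠ ≈ 4.57°
|T| = 20 · 1 / (1.0032) ≈ 19.936
Gain = 20 log₁₀(19.936) ≈ 25.99 dB
∠T = (0°) − (4.57°) = -4.57°

At ω = 32 rad/s:
pole (1 + j32·0.04) = 1 + j1.28 → |·| ≈ 1.6243, ∠ ≈ 52.00°
|T| = 20 · 1 / (1.6243) ≈ 12.313
Gain = 20 log₁₀(12.313) ≈ 21.81 dB
∠T = (0°) − (52.00°) = -52.00°

ω = 2: 26.0 dB, -4.6°; ω = 32: 21.8 dB, -52.0°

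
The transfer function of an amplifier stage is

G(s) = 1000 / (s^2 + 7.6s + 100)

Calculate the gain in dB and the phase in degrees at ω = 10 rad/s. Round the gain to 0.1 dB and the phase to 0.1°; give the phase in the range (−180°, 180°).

At s = jω = j10:
quadratic: (j10)² + 7.6·j10 + 100 = 0 + j76 → |·| ≈ 76, ∠ ≈ 90.00°
|G| = 1000 / 76 ≈ 13.158
Gain = 20 log₁₀(13.158) ≈ 22.38 dB
∠G = 0.00° − 90.00° = -90.00°

22.4 dB, -90.0°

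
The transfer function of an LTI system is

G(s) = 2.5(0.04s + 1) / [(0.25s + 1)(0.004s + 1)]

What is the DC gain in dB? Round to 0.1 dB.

G(0) = 2.5 · 1 / 1 = 2.5
20 log₁₀(2.5) ≈ 7.96 dB

8.0 dB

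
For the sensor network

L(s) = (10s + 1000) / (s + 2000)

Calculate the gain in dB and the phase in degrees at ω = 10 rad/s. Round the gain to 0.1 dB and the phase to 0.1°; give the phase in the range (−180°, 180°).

-6.0 dB, 5.4°

Substitute s = j10:
Numerator: 10(j10) + 1000 = 1000 + j100
Denominator: (j10) + 2000 = 2000 + j10
|N| = √(1000² + 100²) ≈ 1005, ∠N ≈ 5.71°
|D| = √(2000² + 10²) ≈ 2000, ∠D ≈ 0.29°
|L| = 1005 / 2000 ≈ 0.5025
Gain = 20 log₁₀(0.5025) ≈ -5.98 dB
∠L = 5.71° − 0.29° = 5.42°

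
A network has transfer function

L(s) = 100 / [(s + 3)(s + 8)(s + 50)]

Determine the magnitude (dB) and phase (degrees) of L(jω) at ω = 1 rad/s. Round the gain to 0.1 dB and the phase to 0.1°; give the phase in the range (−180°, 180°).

At s = jω = j1:
pole (s+3): 3 + j1 → |·| = √(3²+1²) = √10 ≈ 3.1623, ∠ = arctan(1/3) ≈ 18.43°
pole (s+8): 8 + j1 → |·| = √(8²+1²) = √65 ≈ 8.0623, ∠ = arctan(1/8) ≈ 7.13°
pole (s+50): 50 + j1 → |·| = √(50²+1²) = √2501 ≈ 50.01, ∠ = arctan(1/50) ≈ 1.15°
|L| = 100 / 1275 ≈ 0.078431
Gain = 20 log₁₀(0.078431) ≈ -22.11 dB
∠L = 0.00° − 26.71° = -26.71°

-22.1 dB, -26.7°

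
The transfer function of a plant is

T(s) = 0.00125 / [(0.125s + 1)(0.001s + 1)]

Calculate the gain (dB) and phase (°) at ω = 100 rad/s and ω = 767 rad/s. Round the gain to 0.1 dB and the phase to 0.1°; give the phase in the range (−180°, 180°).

ω = 100: -80.1 dB, -91.1°; ω = 767: -99.7 dB, -126.9°

At ω = 100 rad/s:
pole (1 + j100·0.125) = 1 + j12.5 → |·| ≈ 12.54, ∠ ≈ 85.43°
pole (1 + j100·0.001) = 1 + j0.1 → |·| ≈ 1.005, ∠ ≈ 5.71°
|T| = 0.00125 · 1 / (12.54 · 1.005) ≈ 9.9185e-05
Gain = 20 log₁₀(9.9185e-05) ≈ -80.07 dB
∠T = (0°) − (85.43° + 5.71°) = -91.14°

At ω = 767 rad/s:
pole (1 + j767·0.125) = 1 + j95.875 → |·| ≈ 95.88, ∠ ≈ 89.40°
pole (1 + j767·0.001) = 1 + j0.767 → |·| ≈ 1.2603, ∠ ≈ 37.49°
|T| = 0.00125 · 1 / (95.88 · 1.2603) ≈ 1.0344e-05
Gain = 20 log₁₀(1.0344e-05) ≈ -99.71 dB
∠T = (0°) − (89.40° + 37.49°) = -126.89°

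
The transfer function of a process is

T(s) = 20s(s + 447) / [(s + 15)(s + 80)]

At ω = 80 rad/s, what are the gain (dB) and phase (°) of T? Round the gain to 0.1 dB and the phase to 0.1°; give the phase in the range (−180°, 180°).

37.9 dB, -24.2°

At s = jω = j80:
zero (s+447): 447 + j80 → |·| = √(447²+80²) = √206209 ≈ 454.1, ∠ = arctan(80/447) ≈ 10.15°
zero at origin: s = j80 → |·| = 80, ∠ = 90.00°
pole (s+15): 15 + j80 → |·| = √(15²+80²) = √6625 ≈ 81.394, ∠ = arctan(80/15) ≈ 79.38°
pole (s+80): 80 + j80 → |·| = √(80²+80²) = √12800 ≈ 113.14, ∠ = arctan(80/80) ≈ 45.00°
|T| = 20 · 36328 / 9208.9 ≈ 78.898
Gain = 20 log₁₀(78.898) ≈ 37.94 dB
∠T = 100.15° − 124.38° = -24.23°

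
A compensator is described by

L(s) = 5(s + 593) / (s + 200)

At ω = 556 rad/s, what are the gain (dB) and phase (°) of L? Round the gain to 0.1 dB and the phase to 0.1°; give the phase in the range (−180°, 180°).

16.8 dB, -27.1°

At s = jω = j556:
zero (s+593): 593 + j556 → |·| = √(593²+556²) = √660785 ≈ 812.89, ∠ = arctan(556/593) ≈ 43.16°
pole (s+200): 200 + j556 → |·| = √(200²+556²) = √349136 ≈ 590.88, ∠ = arctan(556/200) ≈ 70.22°
|L| = 5 · 812.89 / 590.88 ≈ 6.8786
Gain = 20 log₁₀(6.8786) ≈ 16.75 dB
∠L = 43.16° − 70.22° = -27.06°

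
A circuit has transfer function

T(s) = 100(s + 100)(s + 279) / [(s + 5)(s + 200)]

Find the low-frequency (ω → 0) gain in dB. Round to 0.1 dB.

T(0) = 100·100·279 / (5·200) = 2790
20 log₁₀(2790) ≈ 68.91 dB

68.9 dB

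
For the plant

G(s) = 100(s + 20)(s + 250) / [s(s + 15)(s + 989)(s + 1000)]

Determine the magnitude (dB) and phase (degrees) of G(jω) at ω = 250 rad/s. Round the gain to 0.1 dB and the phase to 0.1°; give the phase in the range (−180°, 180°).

At s = jω = j250:
zero (s+20): 20 + j250 → |·| = √(20²+250²) = √62900 ≈ 250.8, ∠ = arctan(250/20) ≈ 85.43°
zero (s+250): 250 + j250 → |·| = √(250²+250²) = √125000 ≈ 353.55, ∠ = arctan(250/250) ≈ 45.00°
pole (s+15): 15 + j250 → |·| = √(15²+250²) = √62725 ≈ 250.45, ∠ = arctan(250/15) ≈ 86.57°
pole (s+989): 989 + j250 → |·| = √(989²+250²) = √1040621 ≈ 1020.1, ∠ = arctan(250/989) ≈ 14.19°
pole (s+1000): 1000 + j250 → |·| = √(1000²+250²) = √1062500 ≈ 1030.8, ∠ = arctan(250/1000) ≈ 14.04°
pole at origin: |s| = 250, ∠ = 90.00° (in denominator)
|G| = 100 · 88670 / 6.5838e+10 ≈ 0.00013468
Gain = 20 log₁₀(0.00013468) ≈ -77.41 dB
∠G = 130.43° − 204.80° = -74.37°

-77.4 dB, -74.4°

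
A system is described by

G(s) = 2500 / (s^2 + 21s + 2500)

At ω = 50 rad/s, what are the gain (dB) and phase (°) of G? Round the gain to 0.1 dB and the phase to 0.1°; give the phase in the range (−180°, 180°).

At s = jω = j50:
quadratic: (j50)² + 21·j50 + 2500 = 0 + j1050 → |·| ≈ 1050, ∠ ≈ 90.00°
|G| = 2500 / 1050 ≈ 2.381
Gain = 20 log₁₀(2.381) ≈ 7.54 dB
∠G = 0.00° − 90.00° = -90.00°

7.5 dB, -90.0°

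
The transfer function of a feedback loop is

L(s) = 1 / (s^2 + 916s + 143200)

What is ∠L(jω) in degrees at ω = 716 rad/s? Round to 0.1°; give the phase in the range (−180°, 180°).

Substitute s = j716:
Numerator: 1 = 1 + j0
Denominator: (j716)^2 + 916(j716) + 143200 = -369456 + j655856
|N| = √(1² + 0²) ≈ 1, ∠N ≈ 0.00°
|D| = √(369456² + 655856²) ≈ 7.5276e+05, ∠D ≈ 119.39°
∠L = 0.00° − 119.39° = -119.39°

-119.4°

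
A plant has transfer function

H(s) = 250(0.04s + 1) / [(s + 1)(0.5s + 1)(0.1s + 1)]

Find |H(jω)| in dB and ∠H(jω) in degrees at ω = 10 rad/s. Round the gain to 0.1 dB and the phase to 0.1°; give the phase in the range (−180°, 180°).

At ω = 10 rad/s:
zero (1 + j10·0.04) = 1 + j0.4 → |·| ≈ 1.077, ∠ ≈ 21.80°
pole (1 + j10·1) = 1 + j10 → |·| ≈ 10.05, ∠ ≈ 84.29°
pole (1 + j10·0.5) = 1 + j5 → |·| ≈ 5.099, ∠ ≈ 78.69°
pole (1 + j10·0.1) = 1 + j1 → |·| ≈ 1.4142, ∠ ≈ 45.00°
|H| = 250 · 1.077 / (10.05 · 5.099 · 1.4142) ≈ 3.7153
Gain = 20 log₁₀(3.7153) ≈ 11.40 dB
∠H = (21.80°) − (84.29° + 78.69° + 45.00°) = -186.18° ≡ 173.82° (principal value)

11.4 dB, 173.8°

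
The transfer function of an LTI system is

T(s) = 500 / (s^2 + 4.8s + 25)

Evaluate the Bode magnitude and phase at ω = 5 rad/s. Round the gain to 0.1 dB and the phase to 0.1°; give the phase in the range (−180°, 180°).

At s = jω = j5:
quadratic: (j5)² + 4.8·j5 + 25 = 0 + j24 → |·| ≈ 24, ∠ ≈ 90.00°
|T| = 500 / 24 ≈ 20.833
Gain = 20 log₁₀(20.833) ≈ 26.38 dB
∠T = 0.00° − 90.00° = -90.00°

26.4 dB, -90.0°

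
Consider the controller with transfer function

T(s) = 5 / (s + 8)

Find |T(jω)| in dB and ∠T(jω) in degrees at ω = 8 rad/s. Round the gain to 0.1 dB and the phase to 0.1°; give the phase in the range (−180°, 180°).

At s = jω = j8:
pole (s+8): 8 + j8 → |·| = √(8²+8²) = √128 ≈ 11.314, ∠ = arctan(8/8) ≈ 45.00°
|T| = 5 / 11.314 ≈ 0.44193
Gain = 20 log₁₀(0.44193) ≈ -7.09 dB
∠T = 0.00° − 45.00° = -45.00°

-7.1 dB, -45.0°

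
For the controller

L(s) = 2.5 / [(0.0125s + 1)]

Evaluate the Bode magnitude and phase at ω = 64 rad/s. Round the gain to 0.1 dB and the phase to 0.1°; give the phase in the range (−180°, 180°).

At ω = 64 rad/s:
pole (1 + j64·0.0125) = 1 + j0.8 → |·| ≈ 1.2806, ∠ ≈ 38.66°
|L| = 2.5 · 1 / (1.2806) ≈ 1.9522
Gain = 20 log₁₀(1.9522) ≈ 5.81 dB
∠L = (0°) − (38.66°) = -38.66°

5.8 dB, -38.7°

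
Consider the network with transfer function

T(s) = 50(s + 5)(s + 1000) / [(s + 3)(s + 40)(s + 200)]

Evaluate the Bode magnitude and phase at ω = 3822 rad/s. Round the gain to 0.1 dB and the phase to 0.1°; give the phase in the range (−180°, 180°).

At s = jω = j3822:
zero (s+5): 5 + j3822 → |·| = √(5²+3822²) = √14607709 ≈ 3822, ∠ = arctan(3822/5) ≈ 89.93°
zero (s+1000): 1000 + j3822 → |·| = √(1000²+3822²) = √15607684 ≈ 3950.7, ∠ = arctan(3822/1000) ≈ 75.34°
pole (s+3): 3 + j3822 → |·| = √(3²+3822²) = √14607693 ≈ 3822, ∠ = arctan(3822/3) ≈ 89.96°
pole (s+40): 40 + j3822 → |·| = √(40²+3822²) = √14609284 ≈ 3822.2, ∠ = arctan(3822/40) ≈ 89.40°
pole (s+200): 200 + j3822 → |·| = √(200²+3822²) = √14647684 ≈ 3827.2, ∠ = arctan(3822/200) ≈ 87.00°
|T| = 50 · 1.51e+07 / 5.5909e+10 ≈ 0.013504
Gain = 20 log₁₀(0.013504) ≈ -37.39 dB
∠T = 165.27° − 266.36° = -101.09°

-37.4 dB, -101.1°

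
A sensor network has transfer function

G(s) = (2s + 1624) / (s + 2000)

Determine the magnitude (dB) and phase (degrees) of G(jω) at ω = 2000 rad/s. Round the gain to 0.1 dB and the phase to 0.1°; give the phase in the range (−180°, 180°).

3.7 dB, 22.9°

Substitute s = j2000:
Numerator: 2(j2000) + 1624 = 1624 + j4000
Denominator: (j2000) + 2000 = 2000 + j2000
|N| = √(1624² + 4000²) ≈ 4317.1, ∠N ≈ 67.90°
|D| = √(2000² + 2000²) ≈ 2828.4, ∠D ≈ 45.00°
|G| = 4317.1 / 2828.4 ≈ 1.5263
Gain = 20 log₁₀(1.5263) ≈ 3.67 dB
∠G = 67.90° − 45.00° = 22.90°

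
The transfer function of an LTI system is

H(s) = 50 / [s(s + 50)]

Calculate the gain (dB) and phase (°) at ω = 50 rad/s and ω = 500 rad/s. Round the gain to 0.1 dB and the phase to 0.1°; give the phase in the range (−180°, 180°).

ω = 50: -37.0 dB, -135.0°; ω = 500: -74.0 dB, -174.3°

At s = jω = j50:
pole (s+50): 50 + j50 → |·| = √(50²+50²) = √5000 ≈ 70.711, ∠ = arctan(50/50) ≈ 45.00°
pole at origin: |s| = 50, ∠ = 90.00° (in denominator)
|H| = 50 / 3535.5 ≈ 0.014142
Gain = 20 log₁₀(0.014142) ≈ -36.99 dB
∠H = 0.00° − 135.00° = -135.00°

At s = jω = j500:
pole (s+50): 50 + j500 → |·| = √(50²+500²) = √252500 ≈ 502.49, ∠ = arctan(500/50) ≈ 84.29°
pole at origin: |s| = 500, ∠ = 90.00° (in denominator)
|H| = 50 / 2.5124e+05 ≈ 0.00019901
Gain = 20 log₁₀(0.00019901) ≈ -74.02 dB
∠H = 0.00° − 174.29° = -174.29°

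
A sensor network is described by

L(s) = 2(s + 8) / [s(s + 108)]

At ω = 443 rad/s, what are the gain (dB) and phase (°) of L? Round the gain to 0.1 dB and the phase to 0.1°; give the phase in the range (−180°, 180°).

-47.2 dB, -77.3°

At s = jω = j443:
zero (s+8): 8 + j443 → |·| = √(8²+443²) = √196313 ≈ 443.07, ∠ = arctan(443/8) ≈ 88.97°
pole (s+108): 108 + j443 → |·| = √(108²+443²) = √207913 ≈ 455.97, ∠ = arctan(443/108) ≈ 76.30°
pole at origin: |s| = 443, ∠ = 90.00° (in denominator)
|L| = 2 · 443.07 / 2.0199e+05 ≈ 0.004387
Gain = 20 log₁₀(0.004387) ≈ -47.16 dB
∠L = 88.97° − 166.30° = -77.33°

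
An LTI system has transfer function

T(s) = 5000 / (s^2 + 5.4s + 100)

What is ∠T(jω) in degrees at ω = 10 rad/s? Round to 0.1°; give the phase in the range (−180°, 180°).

At s = jω = j10:
quadratic: (j10)² + 5.4·j10 + 100 = 0 + j54 → |·| ≈ 54, ∠ ≈ 90.00°
∠T = 0.00° − 90.00° = -90.00°

-90.0°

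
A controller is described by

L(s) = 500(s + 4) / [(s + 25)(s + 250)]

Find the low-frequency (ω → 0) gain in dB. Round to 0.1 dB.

-9.9 dB

L(0) = 500·4 / (25·250) = 0.32
20 log₁₀(0.32) ≈ -9.90 dB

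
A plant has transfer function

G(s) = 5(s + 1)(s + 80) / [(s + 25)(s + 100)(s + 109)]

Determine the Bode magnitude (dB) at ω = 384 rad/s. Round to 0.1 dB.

-38.2 dB

At s = jω = j384:
zero (s+1): 1 + j384 → |·| = √(1²+384²) = √147457 ≈ 384, ∠ = arctan(384/1) ≈ 89.85°
zero (s+80): 80 + j384 → |·| = √(80²+384²) = √153856 ≈ 392.24, ∠ = arctan(384/80) ≈ 78.23°
pole (s+25): 25 + j384 → |·| = √(25²+384²) = √148081 ≈ 384.81, ∠ = arctan(384/25) ≈ 86.28°
pole (s+100): 100 + j384 → |·| = √(100²+384²) = √157456 ≈ 396.81, ∠ = arctan(384/100) ≈ 75.40°
pole (s+109): 109 + j384 → |·| = √(109²+384²) = √159337 ≈ 399.17, ∠ = arctan(384/109) ≈ 74.15°
|G| = 5 · 1.5062e+05 / 6.0952e+07 ≈ 0.012356
Gain = 20 log₁₀(0.012356) ≈ -38.16 dB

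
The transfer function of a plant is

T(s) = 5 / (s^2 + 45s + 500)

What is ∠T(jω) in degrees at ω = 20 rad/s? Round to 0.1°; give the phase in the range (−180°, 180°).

-83.7°

Substitute s = j20:
Numerator: 5 = 5 + j0
Denominator: (j20)^2 + 45(j20) + 500 = 100 + j900
|N| = √(5² + 0²) ≈ 5, ∠N ≈ 0.00°
|D| = √(100² + 900²) ≈ 905.54, ∠D ≈ 83.66°
∠T = 0.00° − 83.66° = -83.66°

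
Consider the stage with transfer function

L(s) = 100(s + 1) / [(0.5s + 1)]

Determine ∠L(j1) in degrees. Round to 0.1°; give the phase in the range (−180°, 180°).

At ω = 1 rad/s:
zero (1 + j1·1) = 1 + j1 → |·| ≈ 1.4142, ∠ ≈ 45.00°
pole (1 + j1·0.5) = 1 + j0.5 → |·| ≈ 1.118, ∠ ≈ 26.57°
∠L = (45.00°) − (26.57°) = 18.43°

18.4°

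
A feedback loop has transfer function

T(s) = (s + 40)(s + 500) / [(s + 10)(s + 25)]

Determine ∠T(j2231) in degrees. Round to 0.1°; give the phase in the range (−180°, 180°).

At s = jω = j2231:
zero (s+40): 40 + j2231 → |·| = √(40²+2231²) = √4978961 ≈ 2231.4, ∠ = arctan(2231/40) ≈ 88.97°
zero (s+500): 500 + j2231 → |·| = √(500²+2231²) = √5227361 ≈ 2286.3, ∠ = arctan(2231/500) ≈ 77.37°
pole (s+10): 10 + j2231 → |·| = √(10²+2231²) = √4977461 ≈ 2231, ∠ = arctan(2231/10) ≈ 89.74°
pole (s+25): 25 + j2231 → |·| = √(25²+2231²) = √4977986 ≈ 2231.1, ∠ = arctan(2231/25) ≈ 89.36°
∠T = 166.34° − 179.10° = -12.76°

-12.8°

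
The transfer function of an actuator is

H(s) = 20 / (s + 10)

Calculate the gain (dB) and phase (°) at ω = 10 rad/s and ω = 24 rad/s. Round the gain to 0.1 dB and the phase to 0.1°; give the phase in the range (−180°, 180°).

Substitute s = j10:
Numerator: 20 = 20 + j0
Denominator: (j10) + 10 = 10 + j10
|N| = √(20² + 0²) ≈ 20, ∠N ≈ 0.00°
|D| = √(10² + 10²) ≈ 14.142, ∠D ≈ 45.00°
|H| = 20 / 14.142 ≈ 1.4142
Gain = 20 log₁₀(1.4142) ≈ 3.01 dB
∠H = 0.00° − 45.00° = -45.00°

Substitute s = j24:
Numerator: 20 = 20 + j0
Denominator: (j24) + 10 = 10 + j24
|N| = √(20² + 0²) ≈ 20, ∠N ≈ 0.00°
|D| = √(10² + 24²) ≈ 26, ∠D ≈ 67.38°
|H| = 20 / 26 ≈ 0.76923
Gain = 20 log₁₀(0.76923) ≈ -2.28 dB
∠H = 0.00° − 67.38° = -67.38°

ω = 10: 3.0 dB, -45.0°; ω = 24: -2.3 dB, -67.4°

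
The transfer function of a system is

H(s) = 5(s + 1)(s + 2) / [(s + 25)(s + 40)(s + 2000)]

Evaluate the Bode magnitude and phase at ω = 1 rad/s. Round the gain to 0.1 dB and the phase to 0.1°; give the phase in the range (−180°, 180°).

-102.1 dB, 67.8°

At s = jω = j1:
zero (s+1): 1 + j1 → |·| = √(1²+1²) = √2 ≈ 1.4142, ∠ = arctan(1/1) ≈ 45.00°
zero (s+2): 2 + j1 → |·| = √(2²+1²) = √5 ≈ 2.2361, ∠ = arctan(1/2) ≈ 26.57°
pole (s+25): 25 + j1 → |·| = √(25²+1²) = √626 ≈ 25.02, ∠ = arctan(1/25) ≈ 2.29°
pole (s+40): 40 + j1 → |·| = √(40²+1²) = √1601 ≈ 40.012, ∠ = arctan(1/40) ≈ 1.43°
pole (s+2000): 2000 + j1 → |·| = √(2000²+1²) = √4000001 ≈ 2000, ∠ = arctan(1/2000) ≈ 0.03°
|H| = 5 · 3.1623 / 2.0022e+06 ≈ 7.8971e-06
Gain = 20 log₁₀(7.8971e-06) ≈ -102.05 dB
∠H = 71.57° − 3.75° = 67.82°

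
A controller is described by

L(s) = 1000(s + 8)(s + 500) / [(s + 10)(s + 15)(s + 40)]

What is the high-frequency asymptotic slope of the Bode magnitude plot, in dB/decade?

Each pole contributes −20 dB/decade at high frequency; each zero contributes +20 dB/decade.
Net: 2 zero(s) − 3 pole(s) → -20 dB/decade.

-20 dB/decade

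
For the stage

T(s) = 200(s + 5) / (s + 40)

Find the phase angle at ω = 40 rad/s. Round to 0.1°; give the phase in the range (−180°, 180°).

At s = jω = j40:
zero (s+5): 5 + j40 → |·| = √(5²+40²) = √1625 ≈ 40.311, ∠ = arctan(40/5) ≈ 82.87°
pole (s+40): 40 + j40 → |·| = √(40²+40²) = √3200 ≈ 56.569, ∠ = arctan(40/40) ≈ 45.00°
∠T = 82.87° − 45.00° = 37.87°

37.9°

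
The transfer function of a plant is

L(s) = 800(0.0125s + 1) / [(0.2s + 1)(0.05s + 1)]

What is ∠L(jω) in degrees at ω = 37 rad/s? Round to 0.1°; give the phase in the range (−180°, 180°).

At ω = 37 rad/s:
zero (1 + j37·0.0125) = 1 + j0.4625 → |·| ≈ 1.1018, ∠ ≈ 24.82°
pole (1 + j37·0.2) = 1 + j7.4 → |·| ≈ 7.4673, ∠ ≈ 82.30°
pole (1 + j37·0.05) = 1 + j1.85 → |·| ≈ 2.103, ∠ ≈ 61.61°
∠L = (24.82°) − (82.30° + 61.61°) = -119.09°

-119.1°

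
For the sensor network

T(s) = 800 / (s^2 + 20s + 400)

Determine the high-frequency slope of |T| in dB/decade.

-40 dB/decade

Each pole contributes −20 dB/decade at high frequency; each zero contributes +20 dB/decade.
Net: 0 zero(s) − 2 pole(s) → -40 dB/decade.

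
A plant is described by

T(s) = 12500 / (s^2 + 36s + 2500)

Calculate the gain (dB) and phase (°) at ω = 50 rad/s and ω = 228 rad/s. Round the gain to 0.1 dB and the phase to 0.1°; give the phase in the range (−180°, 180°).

At s = jω = j50:
quadratic: (j50)² + 36·j50 + 2500 = 0 + j1800 → |·| ≈ 1800, ∠ ≈ 90.00°
|T| = 12500 / 1800 ≈ 6.9444
Gain = 20 log₁₀(6.9444) ≈ 16.83 dB
∠T = 0.00° − 90.00° = -90.00°

At s = jω = j228:
quadratic: (j228)² + 36·j228 + 2500 = -49484 + j8208 → |·| ≈ 50160, ∠ ≈ 170.58°
|T| = 12500 / 50160 ≈ 0.2492
Gain = 20 log₁₀(0.2492) ≈ -12.07 dB
∠T = 0.00° − 170.58° = -170.58°

ω = 50: 16.8 dB, -90.0°; ω = 228: -12.1 dB, -170.6°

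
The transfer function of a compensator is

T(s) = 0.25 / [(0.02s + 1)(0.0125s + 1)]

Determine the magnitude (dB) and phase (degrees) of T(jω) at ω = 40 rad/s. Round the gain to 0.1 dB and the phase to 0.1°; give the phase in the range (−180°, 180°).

At ω = 40 rad/s:
pole (1 + j40·0.02) = 1 + j0.8 → |·| ≈ 1.2806, ∠ ≈ 38.66°
pole (1 + j40·0.0125) = 1 + j0.5 → |·| ≈ 1.118, ∠ ≈ 26.57°
|T| = 0.25 · 1 / (1.2806 · 1.118) ≈ 0.17462
Gain = 20 log₁₀(0.17462) ≈ -15.16 dB
∠T = (0°) − (38.66° + 26.57°) = -65.23°

-15.2 dB, -65.2°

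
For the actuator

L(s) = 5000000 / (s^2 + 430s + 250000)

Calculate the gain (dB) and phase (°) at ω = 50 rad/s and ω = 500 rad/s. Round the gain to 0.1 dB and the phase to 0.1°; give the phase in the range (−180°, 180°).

At s = jω = j50:
quadratic: (j50)² + 430·j50 + 250000 = 247500 + j21500 → |·| ≈ 2.4843e+05, ∠ ≈ 4.96°
|L| = 5000000 / 2.4843e+05 ≈ 20.126
Gain = 20 log₁₀(20.126) ≈ 26.08 dB
∠L = 0.00° − 4.96° = -4.96°

At s = jω = j500:
quadratic: (j500)² + 430·j500 + 250000 = 0 + j215000 → |·| ≈ 2.15e+05, ∠ ≈ 90.00°
|L| = 5000000 / 2.15e+05 ≈ 23.256
Gain = 20 log₁₀(23.256) ≈ 27.33 dB
∠L = 0.00° − 90.00° = -90.00°

ω = 50: 26.1 dB, -5.0°; ω = 500: 27.3 dB, -90.0°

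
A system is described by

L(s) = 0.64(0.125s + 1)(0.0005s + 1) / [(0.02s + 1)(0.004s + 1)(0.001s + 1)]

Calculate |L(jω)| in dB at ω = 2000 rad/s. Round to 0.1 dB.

At ω = 2000 rad/s:
zero (1 + j2000·0.125) = 1 + j250 → |·| ≈ 250, ∠ ≈ 89.77°
zero (1 + j2000·0.0005) = 1 + j1 → |·| ≈ 1.4142, ∠ ≈ 45.00°
pole (1 + j2000·0.02) = 1 + j40 → |·| ≈ 40.012, ∠ ≈ 88.57°
pole (1 + j2000·0.004) = 1 + j8 → |·| ≈ 8.0623, ∠ ≈ 82.87°
pole (1 + j2000·0.001) = 1 + j2 → |·| ≈ 2.2361, ∠ ≈ 63.43°
|L| = 0.64 · 250 · 1.4142 / (40.012 · 8.0623 · 2.2361) ≈ 0.31368
Gain = 20 log₁₀(0.31368) ≈ -10.07 dB

-10.1 dB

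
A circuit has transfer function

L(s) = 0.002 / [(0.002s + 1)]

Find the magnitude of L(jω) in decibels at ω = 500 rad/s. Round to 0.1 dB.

At ω = 500 rad/s:
pole (1 + j500·0.002) = 1 + j1 → |·| ≈ 1.4142, ∠ ≈ 45.00°
|L| = 0.002 · 1 / (1.4142) ≈ 0.0014142
Gain = 20 log₁₀(0.0014142) ≈ -56.99 dB

-57.0 dB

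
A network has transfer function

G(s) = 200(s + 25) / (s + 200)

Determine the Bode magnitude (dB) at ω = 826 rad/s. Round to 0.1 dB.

At s = jω = j826:
zero (s+25): 25 + j826 → |·| = √(25²+826²) = √682901 ≈ 826.38, ∠ = arctan(826/25) ≈ 88.27°
pole (s+200): 200 + j826 → |·| = √(200²+826²) = √722276 ≈ 849.87, ∠ = arctan(826/200) ≈ 76.39°
|G| = 200 · 826.38 / 849.87 ≈ 194.47
Gain = 20 log₁₀(194.47) ≈ 45.78 dB

45.8 dB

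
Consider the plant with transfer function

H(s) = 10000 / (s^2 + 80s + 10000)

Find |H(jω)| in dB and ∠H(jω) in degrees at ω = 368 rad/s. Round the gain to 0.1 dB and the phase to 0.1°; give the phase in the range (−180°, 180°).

-22.2 dB, -166.8°

At s = jω = j368:
quadratic: (j368)² + 80·j368 + 10000 = -125424 + j29440 → |·| ≈ 1.2883e+05, ∠ ≈ 166.79°
|H| = 10000 / 1.2883e+05 ≈ 0.077622
Gain = 20 log₁₀(0.077622) ≈ -22.20 dB
∠H = 0.00° − 166.79° = -166.79°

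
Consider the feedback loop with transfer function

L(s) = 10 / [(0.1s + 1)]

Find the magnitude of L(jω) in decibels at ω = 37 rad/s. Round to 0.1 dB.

At ω = 37 rad/s:
pole (1 + j37·0.1) = 1 + j3.7 → |·| ≈ 3.8328, ∠ ≈ 74.88°
|L| = 10 · 1 / (3.8328) ≈ 2.6091
Gain = 20 log₁₀(2.6091) ≈ 8.33 dB

8.3 dB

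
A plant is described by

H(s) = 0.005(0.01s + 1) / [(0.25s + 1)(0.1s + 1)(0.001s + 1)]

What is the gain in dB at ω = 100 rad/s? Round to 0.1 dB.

-91.1 dB

At ω = 100 rad/s:
zero (1 + j100·0.01) = 1 + j1 → |·| ≈ 1.4142, ∠ ≈ 45.00°
pole (1 + j100·0.25) = 1 + j25 → |·| ≈ 25.02, ∠ ≈ 87.71°
pole (1 + j100·0.1) = 1 + j10 → |·| ≈ 10.05, ∠ ≈ 84.29°
pole (1 + j100·0.001) = 1 + j0.1 → |·| ≈ 1.005, ∠ ≈ 5.71°
|H| = 0.005 · 1.4142 / (25.02 · 10.05 · 1.005) ≈ 2.7981e-05
Gain = 20 log₁₀(2.7981e-05) ≈ -91.06 dB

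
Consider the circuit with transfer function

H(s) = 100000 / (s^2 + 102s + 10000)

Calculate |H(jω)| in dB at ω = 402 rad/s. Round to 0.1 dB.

At s = jω = j402:
quadratic: (j402)² + 102·j402 + 10000 = -151604 + j41004 → |·| ≈ 1.5705e+05, ∠ ≈ 164.87°
|H| = 100000 / 1.5705e+05 ≈ 0.63674
Gain = 20 log₁₀(0.63674) ≈ -3.92 dB

-3.9 dB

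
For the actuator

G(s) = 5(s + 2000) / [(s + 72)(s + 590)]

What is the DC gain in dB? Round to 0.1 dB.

G(0) = 5·2000 / (72·590) ≈ 0.2354
20 log₁₀(0.2354) ≈ -12.56 dB

-12.6 dB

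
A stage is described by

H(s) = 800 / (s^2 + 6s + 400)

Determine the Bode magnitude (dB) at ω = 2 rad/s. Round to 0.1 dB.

At s = jω = j2:
quadratic: (j2)² + 6·j2 + 400 = 396 + j12 → |·| ≈ 396.18, ∠ ≈ 1.74°
|H| = 800 / 396.18 ≈ 2.0193
Gain = 20 log₁₀(2.0193) ≈ 6.10 dB

6.1 dB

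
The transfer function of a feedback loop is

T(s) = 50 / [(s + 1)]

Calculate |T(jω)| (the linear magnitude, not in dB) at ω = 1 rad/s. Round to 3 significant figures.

35.4

At ω = 1 rad/s:
pole (1 + j1·1) = 1 + j1 → |·| ≈ 1.4142, ∠ ≈ 45.00°
|T| = 50 · 1 / (1.4142) ≈ 35.356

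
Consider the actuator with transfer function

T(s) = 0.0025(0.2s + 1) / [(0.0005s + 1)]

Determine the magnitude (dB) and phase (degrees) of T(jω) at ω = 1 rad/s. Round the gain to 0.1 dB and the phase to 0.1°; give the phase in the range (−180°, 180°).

-51.9 dB, 11.3°

At ω = 1 rad/s:
zero (1 + j1·0.2) = 1 + j0.2 → |·| ≈ 1.0198, ∠ ≈ 11.31°
pole (1 + j1·0.0005) = 1 + j0.0005 → |·| ≈ 1, ∠ ≈ 0.03°
|T| = 0.0025 · 1.0198 / (1) ≈ 0.0025495
Gain = 20 log₁₀(0.0025495) ≈ -51.87 dB
∠T = (11.31°) − (0.03°) = 11.28°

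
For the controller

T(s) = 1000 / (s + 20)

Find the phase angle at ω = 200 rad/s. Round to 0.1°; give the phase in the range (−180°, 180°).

Substitute s = j200:
Numerator: 1000 = 1000 + j0
Denominator: (j200) + 20 = 20 + j200
|N| = √(1000² + 0²) ≈ 1000, ∠N ≈ 0.00°
|D| = √(20² + 200²) ≈ 201, ∠D ≈ 84.29°
∠T = 0.00° − 84.29° = -84.29°

-84.3°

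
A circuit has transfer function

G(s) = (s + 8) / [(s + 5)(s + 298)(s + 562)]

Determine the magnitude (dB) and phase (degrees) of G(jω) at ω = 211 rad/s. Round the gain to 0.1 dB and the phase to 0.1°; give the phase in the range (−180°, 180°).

-106.8 dB, -56.7°

At s = jω = j211:
zero (s+8): 8 + j211 → |·| = √(8²+211²) = √44585 ≈ 211.15, ∠ = arctan(211/8) ≈ 87.83°
pole (s+5): 5 + j211 → |·| = √(5²+211²) = √44546 ≈ 211.06, ∠ = arctan(211/5) ≈ 88.64°
pole (s+298): 298 + j211 → |·| = √(298²+211²) = √133325 ≈ 365.14, ∠ = arctan(211/298) ≈ 35.30°
pole (s+562): 562 + j211 → |·| = √(562²+211²) = √360365 ≈ 600.3, ∠ = arctan(211/562) ≈ 20.58°
|G| = 1 · 211.15 / 4.6263e+07 ≈ 4.5641e-06
Gain = 20 log₁₀(4.5641e-06) ≈ -106.81 dB
∠G = 87.83° − 144.52° = -56.69°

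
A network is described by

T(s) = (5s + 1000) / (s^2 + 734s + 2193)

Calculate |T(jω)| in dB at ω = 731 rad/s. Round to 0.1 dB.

Substitute s = j731:
Numerator: 5(j731) + 1000 = 1000 + j3655
Denominator: (j731)^2 + 734(j731) + 2193 = -532168 + j536554
|N| = √(1000² + 3655²) ≈ 3789.3, ∠N ≈ 74.70°
|D| = √(532168² + 536554²) ≈ 7.5571e+05, ∠D ≈ 134.76°
|T| = 3789.3 / 7.5571e+05 ≈ 0.0050142
Gain = 20 log₁₀(0.0050142) ≈ -46.00 dB

-46.0 dB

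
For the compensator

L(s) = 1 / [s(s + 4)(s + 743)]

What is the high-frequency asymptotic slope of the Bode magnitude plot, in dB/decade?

Each pole contributes −20 dB/decade at high frequency; each zero contributes +20 dB/decade.
Net: 0 zero(s) − 3 pole(s) → -60 dB/decade.

-60 dB/decade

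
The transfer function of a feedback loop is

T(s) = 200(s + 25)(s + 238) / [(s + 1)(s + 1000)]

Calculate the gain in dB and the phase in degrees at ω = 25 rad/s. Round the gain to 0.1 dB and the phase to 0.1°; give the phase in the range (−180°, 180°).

36.6 dB, -38.1°

At s = jω = j25:
zero (s+25): 25 + j25 → |·| = √(25²+25²) = √1250 ≈ 35.355, ∠ = arctan(25/25) ≈ 45.00°
zero (s+238): 238 + j25 → |·| = √(238²+25²) = √57269 ≈ 239.31, ∠ = arctan(25/238) ≈ 6.00°
pole (s+1): 1 + j25 → |·| = √(1²+25²) = √626 ≈ 25.02, ∠ = arctan(25/1) ≈ 87.71°
pole (s+1000): 1000 + j25 → |·| = √(1000²+25²) = √1000625 ≈ 1000.3, ∠ = arctan(25/1000) ≈ 1.43°
|T| = 200 · 8460.8 / 25028 ≈ 67.611
Gain = 20 log₁₀(67.611) ≈ 36.60 dB
∠T = 51.00° − 89.14° = -38.14°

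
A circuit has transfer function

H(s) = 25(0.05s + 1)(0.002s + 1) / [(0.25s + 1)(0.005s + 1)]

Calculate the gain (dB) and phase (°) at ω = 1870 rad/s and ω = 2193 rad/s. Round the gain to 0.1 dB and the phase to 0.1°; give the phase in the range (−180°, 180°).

At ω = 1870 rad/s:
zero (1 + j1870·0.05) = 1 + j93.5 → |·| ≈ 93.505, ∠ ≈ 89.39°
zero (1 + j1870·0.002) = 1 + j3.74 → |·| ≈ 3.8714, ∠ ≈ 75.03°
pole (1 + j1870·0.25) = 1 + j467.5 → |·| ≈ 467.5, ∠ ≈ 89.88°
pole (1 + j1870·0.005) = 1 + j9.35 → |·| ≈ 9.4033, ∠ ≈ 83.90°
|H| = 25 · 93.505 · 3.8714 / (467.5 · 9.4033) ≈ 2.0586
Gain = 20 log₁₀(2.0586) ≈ 6.27 dB
∠H = (89.39° + 75.03°) − (89.88° + 83.90°) = -9.36°

At ω = 2193 rad/s:
zero (1 + j2193·0.05) = 1 + j109.65 → |·| ≈ 109.65, ∠ ≈ 89.48°
zero (1 + j2193·0.002) = 1 + j4.386 → |·| ≈ 4.4986, ∠ ≈ 77.16°
pole (1 + j2193·0.25) = 1 + j548.25 → |·| ≈ 548.25, ∠ ≈ 89.90°
pole (1 + j2193·0.005) = 1 + j10.965 → |·| ≈ 11.011, ∠ ≈ 84.79°
|H| = 25 · 109.65 · 4.4986 / (548.25 · 11.011) ≈ 2.0428
Gain = 20 log₁₀(2.0428) ≈ 6.20 dB
∠H = (89.48° + 77.16°) − (89.90° + 84.79°) = -8.05°

ω = 1870: 6.3 dB, -9.4°; ω = 2193: 6.2 dB, -8.1°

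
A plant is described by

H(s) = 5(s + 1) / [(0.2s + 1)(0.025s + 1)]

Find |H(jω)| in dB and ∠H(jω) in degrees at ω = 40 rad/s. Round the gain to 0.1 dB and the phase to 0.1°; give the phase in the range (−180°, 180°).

At ω = 40 rad/s:
zero (1 + j40·1) = 1 + j40 → |·| ≈ 40.012, ∠ ≈ 88.57°
pole (1 + j40·0.2) = 1 + j8 → |·| ≈ 8.0623, ∠ ≈ 82.87°
pole (1 + j40·0.025) = 1 + j1 → |·| ≈ 1.4142, ∠ ≈ 45.00°
|H| = 5 · 40.012 / (8.0623 · 1.4142) ≈ 17.546
Gain = 20 log₁₀(17.546) ≈ 24.88 dB
∠H = (88.57°) − (82.87° + 45.00°) = -39.30°

24.9 dB, -39.3°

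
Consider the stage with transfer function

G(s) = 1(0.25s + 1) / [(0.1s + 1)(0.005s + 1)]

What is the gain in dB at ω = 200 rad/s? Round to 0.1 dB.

At ω = 200 rad/s:
zero (1 + j200·0.25) = 1 + j50 → |·| ≈ 50.01, ∠ ≈ 88.85°
pole (1 + j200·0.1) = 1 + j20 → |·| ≈ 20.025, ∠ ≈ 87.14°
pole (1 + j200·0.005) = 1 + j1 → |·| ≈ 1.4142, ∠ ≈ 45.00°
|G| = 1 · 50.01 / (20.025 · 1.4142) ≈ 1.7659
Gain = 20 log₁₀(1.7659) ≈ 4.94 dB

4.9 dB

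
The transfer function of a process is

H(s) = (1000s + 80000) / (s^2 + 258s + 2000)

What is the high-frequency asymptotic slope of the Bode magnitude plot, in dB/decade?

Each pole contributes −20 dB/decade at high frequency; each zero contributes +20 dB/decade.
Net: 1 zero(s) − 2 pole(s) → -20 dB/decade.

-20 dB/decade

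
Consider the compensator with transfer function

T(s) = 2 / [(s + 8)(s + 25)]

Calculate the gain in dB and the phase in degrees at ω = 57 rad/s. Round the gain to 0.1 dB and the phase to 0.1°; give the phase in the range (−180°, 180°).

-65.1 dB, -148.3°

At s = jω = j57:
pole (s+8): 8 + j57 → |·| = √(8²+57²) = √3313 ≈ 57.559, ∠ = arctan(57/8) ≈ 82.01°
pole (s+25): 25 + j57 → |·| = √(25²+57²) = √3874 ≈ 62.241, ∠ = arctan(57/25) ≈ 66.32°
|T| = 2 / 3582.5 ≈ 0.00055827
Gain = 20 log₁₀(0.00055827) ≈ -65.06 dB
∠T = 0.00° − 148.33° = -148.33°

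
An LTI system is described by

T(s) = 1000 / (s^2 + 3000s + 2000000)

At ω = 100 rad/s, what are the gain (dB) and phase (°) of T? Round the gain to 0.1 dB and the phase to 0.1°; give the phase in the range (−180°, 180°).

-66.1 dB, -8.6°

Substitute s = j100:
Numerator: 1000 = 1000 + j0
Denominator: (j100)^2 + 3000(j100) + 2000000 = 1990000 + j300000
|N| = √(1000² + 0²) ≈ 1000, ∠N ≈ 0.00°
|D| = √(1990000² + 300000²) ≈ 2.0125e+06, ∠D ≈ 8.57°
|T| = 1000 / 2.0125e+06 ≈ 0.00049689
Gain = 20 log₁₀(0.00049689) ≈ -66.07 dB
∠T = 0.00° − 8.57° = -8.57°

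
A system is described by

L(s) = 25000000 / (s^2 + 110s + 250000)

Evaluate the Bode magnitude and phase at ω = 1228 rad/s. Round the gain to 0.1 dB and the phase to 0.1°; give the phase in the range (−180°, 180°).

25.9 dB, -173.9°

At s = jω = j1228:
quadratic: (j1228)² + 110·j1228 + 250000 = -1257984 + j135080 → |·| ≈ 1.2652e+06, ∠ ≈ 173.87°
|L| = 25000000 / 1.2652e+06 ≈ 19.76
Gain = 20 log₁₀(19.76) ≈ 25.92 dB
∠L = 0.00° − 173.87° = -173.87°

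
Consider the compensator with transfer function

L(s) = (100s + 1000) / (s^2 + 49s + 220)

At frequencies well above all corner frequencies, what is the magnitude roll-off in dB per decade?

-20 dB/decade

Each pole contributes −20 dB/decade at high frequency; each zero contributes +20 dB/decade.
Net: 1 zero(s) − 2 pole(s) → -20 dB/decade.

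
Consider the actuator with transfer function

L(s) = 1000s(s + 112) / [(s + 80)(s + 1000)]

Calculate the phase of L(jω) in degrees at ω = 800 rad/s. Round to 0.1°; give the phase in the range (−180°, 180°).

At s = jω = j800:
zero (s+112): 112 + j800 → |·| = √(112²+800²) = √652544 ≈ 807.8, ∠ = arctan(800/112) ≈ 82.03°
zero at origin: s = j800 → |·| = 800, ∠ = 90.00°
pole (s+80): 80 + j800 → |·| = √(80²+800²) = √646400 ≈ 803.99, ∠ = arctan(800/80) ≈ 84.29°
pole (s+1000): 1000 + j800 → |·| = √(1000²+800²) = √1640000 ≈ 1280.6, ∠ = arctan(800/1000) ≈ 38.66°
∠L = 172.03° − 122.95° = 49.08°

49.1°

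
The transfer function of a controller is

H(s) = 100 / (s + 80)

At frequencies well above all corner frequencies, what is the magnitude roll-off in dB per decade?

Each pole contributes −20 dB/decade at high frequency; each zero contributes +20 dB/decade.
Net: 0 zero(s) − 1 pole(s) → -20 dB/decade.

-20 dB/decade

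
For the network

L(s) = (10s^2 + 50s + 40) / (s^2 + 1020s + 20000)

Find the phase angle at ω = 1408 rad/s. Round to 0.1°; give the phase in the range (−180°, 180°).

Substitute s = j1408:
Numerator: 10(j1408)^2 + 50(j1408) + 40 = -19824600 + j70400
Denominator: (j1408)^2 + 1020(j1408) + 20000 = -1962464 + j1436160
|N| = √(19824600² + 70400²) ≈ 1.9825e+07, ∠N ≈ 179.80°
|D| = √(1962464² + 1436160²) ≈ 2.4318e+06, ∠D ≈ 143.80°
∠L = 179.80° − 143.80° = 36.00°

36.0°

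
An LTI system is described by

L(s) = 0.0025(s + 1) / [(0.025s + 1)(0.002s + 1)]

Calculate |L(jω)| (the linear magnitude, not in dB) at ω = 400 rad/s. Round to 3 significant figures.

0.0777

At ω = 400 rad/s:
zero (1 + j400·1) = 1 + j400 → |·| ≈ 400, ∠ ≈ 89.86°
pole (1 + j400·0.025) = 1 + j10 → |·| ≈ 10.05, ∠ ≈ 84.29°
pole (1 + j400·0.002) = 1 + j0.8 → |·| ≈ 1.2806, ∠ ≈ 38.66°
|L| = 0.0025 · 400 / (10.05 · 1.2806) ≈ 0.0777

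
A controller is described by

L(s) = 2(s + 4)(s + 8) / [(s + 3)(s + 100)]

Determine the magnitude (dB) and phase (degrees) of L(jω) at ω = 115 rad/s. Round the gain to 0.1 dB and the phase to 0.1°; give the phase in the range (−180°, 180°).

3.6 dB, 36.5°

At s = jω = j115:
zero (s+4): 4 + j115 → |·| = √(4²+115²) = √13241 ≈ 115.07, ∠ = arctan(115/4) ≈ 88.01°
zero (s+8): 8 + j115 → |·| = √(8²+115²) = √13289 ≈ 115.28, ∠ = arctan(115/8) ≈ 86.02°
pole (s+3): 3 + j115 → |·| = √(3²+115²) = √13234 ≈ 115.04, ∠ = arctan(115/3) ≈ 88.51°
pole (s+100): 100 + j115 → |·| = √(100²+115²) = √23225 ≈ 152.4, ∠ = arctan(115/100) ≈ 48.99°
|L| = 2 · 13265 / 17532 ≈ 1.5132
Gain = 20 log₁₀(1.5132) ≈ 3.60 dB
∠L = 174.03° − 137.50° = 36.53°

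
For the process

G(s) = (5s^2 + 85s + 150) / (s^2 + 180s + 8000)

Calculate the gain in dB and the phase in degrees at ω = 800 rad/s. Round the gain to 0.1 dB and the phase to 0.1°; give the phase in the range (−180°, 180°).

Substitute s = j800:
Numerator: 5(j800)^2 + 85(j800) + 150 = -3199850 + j68000
Denominator: (j800)^2 + 180(j800) + 8000 = -632000 + j144000
|N| = √(3199850² + 68000²) ≈ 3.2006e+06, ∠N ≈ 178.78°
|D| = √(632000² + 144000²) ≈ 6.482e+05, ∠D ≈ 167.16°
|G| = 3.2006e+06 / 6.482e+05 ≈ 4.9377
Gain = 20 log₁₀(4.9377) ≈ 13.87 dB
∠G = 178.78° − 167.16° = 11.62°

13.9 dB, 11.6°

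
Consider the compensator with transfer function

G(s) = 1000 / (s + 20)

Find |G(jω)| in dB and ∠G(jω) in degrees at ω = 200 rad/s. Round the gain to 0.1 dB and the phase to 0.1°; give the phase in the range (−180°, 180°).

At s = jω = j200:
pole (s+20): 20 + j200 → |·| = √(20²+200²) = √40400 ≈ 201, ∠ = arctan(200/20) ≈ 84.29°
|G| = 1000 / 201 ≈ 4.9751
Gain = 20 log₁₀(4.9751) ≈ 13.94 dB
∠G = 0.00° − 84.29° = -84.29°

13.9 dB, -84.3°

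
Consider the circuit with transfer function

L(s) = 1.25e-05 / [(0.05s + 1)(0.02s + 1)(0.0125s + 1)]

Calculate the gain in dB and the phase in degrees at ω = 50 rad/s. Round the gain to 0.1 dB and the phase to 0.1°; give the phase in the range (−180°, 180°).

-111.1 dB, -145.2°

At ω = 50 rad/s:
pole (1 + j50·0.05) = 1 + j2.5 → |·| ≈ 2.6926, ∠ ≈ 68.20°
pole (1 + j50·0.02) = 1 + j1 → |·| ≈ 1.4142, ∠ ≈ 45.00°
pole (1 + j50·0.0125) = 1 + j0.625 → |·| ≈ 1.1792, ∠ ≈ 32.01°
|L| = 1.25e-05 · 1 / (2.6926 · 1.4142 · 1.1792) ≈ 2.7838e-06
Gain = 20 log₁₀(2.7838e-06) ≈ -111.11 dB
∠L = (0°) − (68.20° + 45.00° + 32.01°) = -145.21°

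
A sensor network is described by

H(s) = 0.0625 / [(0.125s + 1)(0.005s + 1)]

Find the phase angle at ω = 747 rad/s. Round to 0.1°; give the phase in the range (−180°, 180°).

At ω = 747 rad/s:
pole (1 + j747·0.125) = 1 + j93.375 → |·| ≈ 93.38, ∠ ≈ 89.39°
pole (1 + j747·0.005) = 1 + j3.735 → |·| ≈ 3.8666, ∠ ≈ 75.01°
∠H = (0°) − (89.39° + 75.01°) = -164.40°

-164.4°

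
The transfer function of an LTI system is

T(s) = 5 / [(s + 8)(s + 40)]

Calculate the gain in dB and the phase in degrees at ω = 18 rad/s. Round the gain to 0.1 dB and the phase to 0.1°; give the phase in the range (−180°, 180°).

At s = jω = j18:
pole (s+8): 8 + j18 → |·| = √(8²+18²) = √388 ≈ 19.698, ∠ = arctan(18/8) ≈ 66.04°
pole (s+40): 40 + j18 → |·| = √(40²+18²) = √1924 ≈ 43.863, ∠ = arctan(18/40) ≈ 24.23°
|T| = 5 / 864.01 ≈ 0.005787
Gain = 20 log₁₀(0.005787) ≈ -44.75 dB
∠T = 0.00° − 90.27° = -90.27°

-44.8 dB, -90.3°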